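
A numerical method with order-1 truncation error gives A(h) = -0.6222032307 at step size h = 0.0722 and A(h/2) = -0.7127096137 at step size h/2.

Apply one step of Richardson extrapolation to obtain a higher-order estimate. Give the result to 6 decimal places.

-0.803216

Error is O(h^1); halving h shrinks it by 2^1 = 2.
Numerator 2 × A(h/2) − A(h) = 2 × (-0.7127096137) − (-0.6222032307) = -0.8032159967
Divide by 2^1 − 1 = 1.
R = (-0.8032159967)/1 = -0.8032159967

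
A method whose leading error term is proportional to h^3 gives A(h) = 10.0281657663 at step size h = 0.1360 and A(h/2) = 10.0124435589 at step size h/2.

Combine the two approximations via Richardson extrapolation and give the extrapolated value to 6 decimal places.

10.010198

Order 3 gives 2^r = 8 and 2^r − 1 = 7.
Numerator 8·A(h/2) − A(h) = 8·10.0124435589 − 10.0281657663 = 70.0713827049
Denominator 8 − 1 = 7.
(8·10.0124435589 − 10.0281657663)/(8 − 1) = 10.0101975293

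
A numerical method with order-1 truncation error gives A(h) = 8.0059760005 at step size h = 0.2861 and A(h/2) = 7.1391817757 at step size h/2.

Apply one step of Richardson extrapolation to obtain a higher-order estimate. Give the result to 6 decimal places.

6.272388

Error is O(h^1); halving h shrinks it by 2^1 = 2.
2*7.1391817757 = 14.2783635514; subtract 8.0059760005 → 6.2723875509
R = 6.2723875509/1 = 6.2723875509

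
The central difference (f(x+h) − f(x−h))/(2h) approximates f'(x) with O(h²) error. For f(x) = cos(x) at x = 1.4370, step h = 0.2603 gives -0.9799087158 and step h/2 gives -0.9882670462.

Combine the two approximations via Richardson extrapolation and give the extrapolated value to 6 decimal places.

-0.991053

With r = 2 the leading error scales as h^2, so the weight is 2^2 = 4.
4*(-0.9882670462) = -3.9530681848; (-3.9530681848) − (-0.9799087158) = -2.9731594690
R = (-2.9731594690)/3 = -0.9910531563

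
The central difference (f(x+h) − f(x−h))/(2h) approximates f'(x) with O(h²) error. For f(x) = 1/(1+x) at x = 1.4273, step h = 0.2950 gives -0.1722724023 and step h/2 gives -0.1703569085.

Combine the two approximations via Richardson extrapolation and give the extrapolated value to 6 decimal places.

-0.169718

r = 2, so 2^r = 4.
Numerator 4 × A(h/2) − A(h) = 4 × (-0.1703569085) − (-0.1722724023) = -0.5091552317
R = (-0.5091552317)/3 = -0.1697184106
Gap between inputs: 1.915e-03; correction applied: +0.0006384979.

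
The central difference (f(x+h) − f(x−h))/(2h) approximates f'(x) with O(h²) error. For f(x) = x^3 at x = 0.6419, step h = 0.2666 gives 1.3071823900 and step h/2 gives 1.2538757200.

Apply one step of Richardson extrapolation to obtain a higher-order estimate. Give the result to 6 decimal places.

The method has order 2: 2^2 = 4.
A(h/2) − A(h) = 1.2538757200 − 1.3071823900 = -0.0533066700
Correction (A(h/2) − A(h))/(4 − 1) = (-0.0533066700)/3 = -0.0177688900
R = A(h/2) + (A(h/2) − A(h))/3 = 1.2538757200 − 0.0177688900 = 1.2361068300

1.236107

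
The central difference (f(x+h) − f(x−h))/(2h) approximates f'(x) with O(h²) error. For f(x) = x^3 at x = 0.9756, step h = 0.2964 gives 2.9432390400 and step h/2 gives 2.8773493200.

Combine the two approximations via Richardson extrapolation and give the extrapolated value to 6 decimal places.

2.855386

The method has order 2: 2^2 = 4.
Difference of the inputs: 2.8773493200 − 2.9432390400 = -0.0658897200
Divide by 2^2 − 1 = 3: (-0.0658897200)/3 = -0.0219632400
R = 2.8773493200 − 0.0219632400 = 2.8553860800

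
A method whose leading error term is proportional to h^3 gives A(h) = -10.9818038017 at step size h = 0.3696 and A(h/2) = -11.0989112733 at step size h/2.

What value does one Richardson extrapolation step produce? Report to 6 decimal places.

With r = 3 the leading error scales as h^3, so the weight is 2^3 = 8.
Weighted: (-88.7912901864) − (-10.9818038017) = -77.8094863847
(-77.8094863847) ÷ 7 = -11.1156409121
Correction |R − A(h/2)| = 1.673e-02; gap |A(h/2) − A(h)| = 1.171e-01.

-11.115641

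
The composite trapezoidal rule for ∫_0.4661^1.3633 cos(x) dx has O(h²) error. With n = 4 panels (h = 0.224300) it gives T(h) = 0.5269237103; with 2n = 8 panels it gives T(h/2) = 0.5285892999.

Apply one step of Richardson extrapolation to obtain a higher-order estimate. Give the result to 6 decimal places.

Order 2 gives 2^r = 4 and 2^r − 1 = 3.
4*0.5285892999 = 2.1143571996; 2.1143571996 − 0.5269237103 = 1.5874334893
(4*0.5285892999 − 0.5269237103)/(4 − 1) = 0.5291444964

0.529144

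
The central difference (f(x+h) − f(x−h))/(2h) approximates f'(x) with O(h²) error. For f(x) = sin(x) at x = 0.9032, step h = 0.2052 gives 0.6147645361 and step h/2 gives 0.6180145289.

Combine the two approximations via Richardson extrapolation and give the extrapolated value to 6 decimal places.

Order 2 gives 2^r = 4 and 2^r − 1 = 3.
Numerator 4×A(h/2) − A(h) = 4×0.6180145289 − 0.6147645361 = 1.8572935795
Denominator 4 − 1 = 3.
(4×0.6180145289 − 0.6147645361)/(4 − 1) = 0.6190978598

0.619098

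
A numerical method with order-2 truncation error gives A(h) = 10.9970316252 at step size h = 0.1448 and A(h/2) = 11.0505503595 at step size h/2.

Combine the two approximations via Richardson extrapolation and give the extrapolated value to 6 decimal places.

11.068390

Leading term ∝ h^2; use weight 4 = 2^2.
4 × 11.0505503595 = 44.2022014380; subtract 10.9970316252 → 33.2051698128
Denominator 4 − 1 = 3.
33.2051698128 ÷ 3 = 11.0683899376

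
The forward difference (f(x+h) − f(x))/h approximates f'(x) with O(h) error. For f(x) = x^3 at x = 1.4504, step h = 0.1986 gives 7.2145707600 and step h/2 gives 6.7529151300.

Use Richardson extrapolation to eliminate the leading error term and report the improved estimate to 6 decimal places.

Leading term ∝ h^1; use weight 2 = 2^1.
Difference of the inputs: 6.7529151300 − 7.2145707600 = -0.4616556300
Correction (A(h/2) − A(h))/(2 − 1) = (-0.4616556300)/1 = -0.4616556300
R = A(h/2) + (A(h/2) − A(h))/1 = 6.7529151300 − 0.4616556300 = 6.2912595000

6.291259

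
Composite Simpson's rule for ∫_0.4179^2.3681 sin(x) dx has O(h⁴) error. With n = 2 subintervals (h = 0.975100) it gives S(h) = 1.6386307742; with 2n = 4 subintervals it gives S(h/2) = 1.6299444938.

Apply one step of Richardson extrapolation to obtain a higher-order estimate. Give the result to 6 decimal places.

Error is O(h^4); halving h shrinks it by 2^4 = 16.
16*1.6299444938 = 26.0791119008; 26.0791119008 − 1.6386307742 = 24.4404811266
24.4404811266 ÷ 15 = 1.6293654084

1.629365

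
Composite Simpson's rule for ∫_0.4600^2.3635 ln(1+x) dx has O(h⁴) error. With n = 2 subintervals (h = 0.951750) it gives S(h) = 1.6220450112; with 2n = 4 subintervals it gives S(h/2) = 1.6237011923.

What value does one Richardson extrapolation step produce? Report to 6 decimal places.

Error is O(h^4); halving h shrinks it by 2^4 = 16.
Difference of the inputs: 1.6237011923 − 1.6220450112 = 0.0016561811
Divide by 2^4 − 1 = 15: 0.0016561811/15 = 0.0001104121
R = A(h/2) + (A(h/2) − A(h))/15 = 1.6237011923 + 0.0001104121 = 1.6238116044
Shift from A(h/2): +0.0001104121.

1.623812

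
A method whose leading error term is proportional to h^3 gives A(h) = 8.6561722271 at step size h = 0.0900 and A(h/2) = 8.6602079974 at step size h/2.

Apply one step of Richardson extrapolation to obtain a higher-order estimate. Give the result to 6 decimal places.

The method has order 3: 2^3 = 8.
2^3·A(h/2) = 69.2816639792; minus A(h) gives 60.6254917521.
Divide by 2^3 − 1 = 7.
Result: 8.6607845360
Gap between inputs: 4.036e-03; correction applied: +0.0005765386.

8.660785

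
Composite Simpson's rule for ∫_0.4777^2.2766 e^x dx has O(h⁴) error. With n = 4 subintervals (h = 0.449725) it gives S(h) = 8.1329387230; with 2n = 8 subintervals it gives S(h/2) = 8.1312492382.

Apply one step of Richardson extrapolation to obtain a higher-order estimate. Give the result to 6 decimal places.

8.131137

r = 4, so 2^r = 16.
Top: 16(8.1312492382) − (8.1329387230) = 121.9670490882
R = 121.9670490882/15 = 8.1311366059
Correction |R − A(h/2)| = 1.126e-04; gap |A(h/2) − A(h)| = 1.689e-03.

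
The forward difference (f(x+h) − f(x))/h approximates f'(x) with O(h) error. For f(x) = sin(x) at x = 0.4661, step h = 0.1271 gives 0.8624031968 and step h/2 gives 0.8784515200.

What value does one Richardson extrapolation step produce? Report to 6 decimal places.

0.894500

Method order is 1; weight 2^1 = 2.
2 × 0.8784515200 = 1.7569030400; 1.7569030400 − 0.8624031968 = 0.8944998432
Divide by 2^1 − 1 = 1.
Extrapolated: 0.8944998432 / 1 = 0.8944998432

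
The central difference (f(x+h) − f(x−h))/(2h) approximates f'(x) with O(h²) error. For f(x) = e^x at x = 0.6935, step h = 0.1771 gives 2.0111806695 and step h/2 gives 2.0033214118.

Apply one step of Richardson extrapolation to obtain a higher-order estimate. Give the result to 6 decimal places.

2.000702

Method order is 2; weight 2^2 = 4.
4 × 2.0033214118 − 2.0111806695 = 6.0021049777
Extrapolated: 6.0021049777 / 3 = 2.0007016592
Shift from A(h/2): −0.0026197526.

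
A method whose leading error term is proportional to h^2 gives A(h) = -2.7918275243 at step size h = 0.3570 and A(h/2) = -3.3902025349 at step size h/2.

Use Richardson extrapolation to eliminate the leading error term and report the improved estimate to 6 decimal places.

r = 2: numerator weight 4, denominator 3.
4 × (-3.3902025349) = -13.5608101396; subtract (-2.7918275243) → -10.7689826153
R = (-10.7689826153)/3 = -3.5896608718
Shift from A(h/2): −0.1994583369.

-3.589661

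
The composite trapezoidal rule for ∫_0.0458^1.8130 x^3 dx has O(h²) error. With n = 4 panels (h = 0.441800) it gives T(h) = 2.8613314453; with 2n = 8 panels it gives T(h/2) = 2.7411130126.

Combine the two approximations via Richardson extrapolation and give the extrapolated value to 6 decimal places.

Error is O(h^2); halving h shrinks it by 2^2 = 4.
4 × 2.7411130126 = 10.9644520504; 10.9644520504 − 2.8613314453 = 8.1031206051
Divide by 2^2 − 1 = 3.
Extrapolated: 8.1031206051 / 3 = 2.7010402017
Shift from A(h/2): −0.0400728109.

2.701040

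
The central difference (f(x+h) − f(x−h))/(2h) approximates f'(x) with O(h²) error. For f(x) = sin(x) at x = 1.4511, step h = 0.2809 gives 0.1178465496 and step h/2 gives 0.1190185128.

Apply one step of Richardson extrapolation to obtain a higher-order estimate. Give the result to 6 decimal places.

0.119409

r = 2, so 2^r = 4.
Top: 4(0.1190185128) − (0.1178465496) = 0.3582275016
Divide by 2^2 − 1 = 3.
So the Richardson estimate is 0.1194091672.
Correction |R − A(h/2)| = 3.907e-04; gap |A(h/2) − A(h)| = 1.172e-03.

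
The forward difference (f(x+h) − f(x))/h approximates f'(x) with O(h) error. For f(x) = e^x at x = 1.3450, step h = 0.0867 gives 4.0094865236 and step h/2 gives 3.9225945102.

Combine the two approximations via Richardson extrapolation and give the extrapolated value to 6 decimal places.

3.835702

Order 1 gives 2^r = 2 and 2^r − 1 = 1.
2 × 3.9225945102 = 7.8451890204; subtract 4.0094865236 → 3.8357024968
Extrapolated: 3.8357024968 / 1 = 3.8357024968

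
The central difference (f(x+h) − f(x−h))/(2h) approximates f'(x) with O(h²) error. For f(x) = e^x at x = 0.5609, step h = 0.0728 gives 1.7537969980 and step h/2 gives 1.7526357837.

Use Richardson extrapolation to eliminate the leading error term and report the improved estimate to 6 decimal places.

1.752249

Leading term ∝ h^2; use weight 4 = 2^2.
4·1.7526357837 = 7.0105431348; subtract 1.7537969980 → 5.2567461368
Denominator 4 − 1 = 3.
Extrapolated: 5.2567461368 / 3 = 1.7522487123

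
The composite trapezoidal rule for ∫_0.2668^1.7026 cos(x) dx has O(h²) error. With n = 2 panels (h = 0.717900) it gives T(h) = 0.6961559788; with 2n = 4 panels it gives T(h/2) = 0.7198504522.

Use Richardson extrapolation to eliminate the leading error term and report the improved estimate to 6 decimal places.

Leading term ∝ h^2; use weight 4 = 2^2.
Difference of the inputs: 0.7198504522 − 0.6961559788 = 0.0236944734
Divide by 2^2 − 1 = 3: 0.0236944734/3 = 0.0078981578
R = 0.7198504522 + 0.0078981578 = 0.7277486100

0.727749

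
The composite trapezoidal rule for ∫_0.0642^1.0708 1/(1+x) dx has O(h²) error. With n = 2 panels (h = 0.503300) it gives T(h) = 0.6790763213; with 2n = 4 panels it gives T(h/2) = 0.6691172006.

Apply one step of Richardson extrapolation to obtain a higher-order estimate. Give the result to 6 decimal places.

With r = 2 the leading error scales as h^2, so the weight is 2^2 = 4.
Numerator 4·A(h/2) − A(h) = 4·0.6691172006 − 0.6790763213 = 1.9973924811
Divide by 2^2 − 1 = 3.
So the Richardson estimate is 0.6657974937.
Shift from A(h/2): −0.0033197069.

0.665797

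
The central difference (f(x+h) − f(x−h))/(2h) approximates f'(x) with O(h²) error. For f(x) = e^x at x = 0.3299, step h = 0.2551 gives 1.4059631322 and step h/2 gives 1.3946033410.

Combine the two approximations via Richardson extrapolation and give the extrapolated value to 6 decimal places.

Method order is 2; weight 2^2 = 4.
Numerator 4·A(h/2) − A(h) = 4·1.3946033410 − 1.4059631322 = 4.1724502318
(4·1.3946033410 − 1.4059631322)/(4 − 1) = 1.3908167439
Gap between inputs: 1.136e-02; correction applied: −0.0037865971.

1.390817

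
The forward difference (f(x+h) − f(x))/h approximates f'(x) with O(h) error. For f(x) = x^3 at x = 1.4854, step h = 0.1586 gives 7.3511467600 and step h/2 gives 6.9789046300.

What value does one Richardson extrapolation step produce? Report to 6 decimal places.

The method has order 1: 2^1 = 2.
Weighted: 13.9578092600 − 7.3511467600 = 6.6066625000
Divide by 2^1 − 1 = 1.
So the Richardson estimate is 6.6066625000.
Correction |R − A(h/2)| = 3.722e-01; gap |A(h/2) − A(h)| = 3.722e-01.

6.606662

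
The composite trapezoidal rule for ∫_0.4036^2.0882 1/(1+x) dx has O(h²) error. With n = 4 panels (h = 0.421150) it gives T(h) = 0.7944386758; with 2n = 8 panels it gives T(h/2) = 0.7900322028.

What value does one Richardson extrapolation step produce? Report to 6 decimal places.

0.788563

Error is O(h^2); halving h shrinks it by 2^2 = 4.
2^2×A(h/2) = 3.1601288112; minus A(h) gives 2.3656901354.
2.3656901354 ÷ 3 = 0.7885633785
Gap between inputs: 4.406e-03; correction applied: −0.0014688243.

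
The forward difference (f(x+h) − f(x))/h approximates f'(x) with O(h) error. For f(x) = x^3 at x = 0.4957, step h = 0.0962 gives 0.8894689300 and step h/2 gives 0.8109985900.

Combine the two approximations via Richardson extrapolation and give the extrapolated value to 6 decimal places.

Method order is 1; weight 2^1 = 2.
2^1×A(h/2) = 1.6219971800; minus A(h) gives 0.7325282500.
(2×0.8109985900 − 0.8894689300)/(2 − 1) = 0.7325282500

0.732528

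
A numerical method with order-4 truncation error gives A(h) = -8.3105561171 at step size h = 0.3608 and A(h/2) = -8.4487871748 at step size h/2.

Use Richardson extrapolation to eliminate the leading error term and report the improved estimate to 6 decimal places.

-8.458003

The method has order 4: 2^4 = 16.
A(h/2) − A(h) = -8.4487871748 − (-8.3105561171) = -0.1382310577
Correction (A(h/2) − A(h))/(16 − 1) = (-0.1382310577)/15 = -0.0092154038
R = A(h/2) + (A(h/2) − A(h))/15 = -8.4487871748 − 0.0092154038 = -8.4580025786
Gap between inputs: 1.382e-01; correction applied: −0.0092154038.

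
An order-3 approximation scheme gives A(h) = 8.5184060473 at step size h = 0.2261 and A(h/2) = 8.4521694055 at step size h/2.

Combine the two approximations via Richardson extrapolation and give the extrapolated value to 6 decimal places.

Leading term ∝ h^3; use weight 8 = 2^3.
8 × 8.4521694055 = 67.6173552440; subtract 8.5184060473 → 59.0989491967
(8 × 8.4521694055 − 8.5184060473)/(8 − 1) = 8.4427070281

8.442707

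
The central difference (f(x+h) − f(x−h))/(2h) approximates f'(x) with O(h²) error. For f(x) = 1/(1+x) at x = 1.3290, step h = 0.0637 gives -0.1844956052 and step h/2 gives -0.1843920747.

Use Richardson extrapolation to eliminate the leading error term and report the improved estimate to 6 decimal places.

-0.184358

The method has order 2: 2^2 = 4.
2^2*A(h/2) = -0.7375682988; minus A(h) gives -0.5530726936.
Denominator 4 − 1 = 3.
R = (-0.5530726936)/3 = -0.1843575645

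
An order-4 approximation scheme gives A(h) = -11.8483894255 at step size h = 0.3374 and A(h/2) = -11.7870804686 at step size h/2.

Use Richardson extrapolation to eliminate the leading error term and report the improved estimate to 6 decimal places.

r = 4, so 2^r = 16.
Numerator 16·A(h/2) − A(h) = 16·(-11.7870804686) − (-11.8483894255) = -176.7448980721
Divide by 2^4 − 1 = 15.
Result: -11.7829932048
Gap between inputs: 6.131e-02; correction applied: +0.0040872638.

-11.782993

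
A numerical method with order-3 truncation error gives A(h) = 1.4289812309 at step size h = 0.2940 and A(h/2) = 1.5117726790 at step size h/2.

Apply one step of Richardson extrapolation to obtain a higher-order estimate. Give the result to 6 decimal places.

Error is O(h^3); halving h shrinks it by 2^3 = 8.
A(h/2) − A(h) = 1.5117726790 − 1.4289812309 = 0.0827914481
Divide by 2^3 − 1 = 7: 0.0827914481/7 = 0.0118273497
R = 1.5117726790 + 0.0118273497 = 1.5236000287

1.523600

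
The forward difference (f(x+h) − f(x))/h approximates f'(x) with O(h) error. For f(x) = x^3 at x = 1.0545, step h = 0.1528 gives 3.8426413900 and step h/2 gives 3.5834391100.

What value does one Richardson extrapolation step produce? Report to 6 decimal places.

3.324237

Leading term ∝ h^1; use weight 2 = 2^1.
2×3.5834391100 = 7.1668782200; subtract 3.8426413900 → 3.3242368300
3.3242368300 ÷ 1 = 3.3242368300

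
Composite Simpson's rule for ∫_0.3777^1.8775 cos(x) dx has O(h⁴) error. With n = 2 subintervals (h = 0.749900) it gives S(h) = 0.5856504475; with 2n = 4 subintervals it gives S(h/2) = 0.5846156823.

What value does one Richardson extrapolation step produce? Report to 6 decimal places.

With r = 4 the leading error scales as h^4, so the weight is 2^4 = 16.
Weighted: 9.3538509168 − 0.5856504475 = 8.7682004693
Divide by 2^4 − 1 = 15.
R = 8.7682004693/15 = 0.5845466980
Shift from A(h/2): −0.0000689843.

0.584547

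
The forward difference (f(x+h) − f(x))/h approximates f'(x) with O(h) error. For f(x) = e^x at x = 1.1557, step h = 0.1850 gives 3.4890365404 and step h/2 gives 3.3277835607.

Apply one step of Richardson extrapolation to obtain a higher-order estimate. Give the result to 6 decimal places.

3.166531

Order 1 gives 2^r = 2 and 2^r − 1 = 1.
2×3.3277835607 − 3.4890365404 = 3.1665305810
Divide by 2^1 − 1 = 1.
3.1665305810 ÷ 1 = 3.1665305810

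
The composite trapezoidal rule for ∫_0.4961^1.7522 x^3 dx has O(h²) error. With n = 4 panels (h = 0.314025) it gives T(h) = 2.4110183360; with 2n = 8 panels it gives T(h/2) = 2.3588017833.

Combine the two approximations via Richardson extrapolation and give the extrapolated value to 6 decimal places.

Error is O(h^2); halving h shrinks it by 2^2 = 4.
A(h/2) − A(h) = 2.3588017833 − 2.4110183360 = -0.0522165527
Correction (A(h/2) − A(h))/(4 − 1) = (-0.0522165527)/3 = -0.0174055176
R = A(h/2) + (A(h/2) − A(h))/3 = 2.3588017833 − 0.0174055176 = 2.3413962657

2.341396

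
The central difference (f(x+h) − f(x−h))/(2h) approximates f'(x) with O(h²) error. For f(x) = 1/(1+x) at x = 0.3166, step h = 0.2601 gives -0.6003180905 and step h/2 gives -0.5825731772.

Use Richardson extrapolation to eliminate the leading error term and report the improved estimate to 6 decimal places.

-0.576658

Order 2 gives 2^r = 4 and 2^r − 1 = 3.
Difference of the inputs: -0.5825731772 − (-0.6003180905) = 0.0177449133
Correction (A(h/2) − A(h))/(4 − 1) = 0.0177449133/3 = 0.0059149711
R = A(h/2) + (A(h/2) − A(h))/3 = -0.5825731772 + 0.0059149711 = -0.5766582061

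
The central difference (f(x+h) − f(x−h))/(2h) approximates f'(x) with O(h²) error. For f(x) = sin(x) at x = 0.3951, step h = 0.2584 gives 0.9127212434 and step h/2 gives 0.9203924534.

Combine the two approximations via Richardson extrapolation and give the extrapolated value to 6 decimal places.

0.922950

Order 2 gives 2^r = 4 and 2^r − 1 = 3.
4*0.9203924534 = 3.6815698136; subtract 0.9127212434 → 2.7688485702
Denominator 4 − 1 = 3.
Result: 0.9229495234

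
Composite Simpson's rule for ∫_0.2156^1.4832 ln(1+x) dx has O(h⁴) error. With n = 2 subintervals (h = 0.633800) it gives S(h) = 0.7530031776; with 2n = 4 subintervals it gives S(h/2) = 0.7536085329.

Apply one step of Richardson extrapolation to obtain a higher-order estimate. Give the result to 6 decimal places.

Order 4 gives 2^r = 16 and 2^r − 1 = 15.
Numerator 16×A(h/2) − A(h) = 16×0.7536085329 − 0.7530031776 = 11.3047333488
Divide by 2^4 − 1 = 15.
Result: 0.7536488899

0.753649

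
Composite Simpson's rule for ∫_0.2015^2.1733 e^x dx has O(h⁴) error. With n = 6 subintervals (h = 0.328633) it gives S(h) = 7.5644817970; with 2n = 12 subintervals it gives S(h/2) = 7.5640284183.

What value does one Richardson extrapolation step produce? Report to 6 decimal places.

7.563998

Error is O(h^4); halving h shrinks it by 2^4 = 16.
Difference of the inputs: 7.5640284183 − 7.5644817970 = -0.0004533787
Divide by 2^4 − 1 = 15: (-0.0004533787)/15 = -0.0000302252
R = 7.5640284183 − 0.0000302252 = 7.5639981931
Gap between inputs: 4.534e-04; correction applied: −0.0000302252.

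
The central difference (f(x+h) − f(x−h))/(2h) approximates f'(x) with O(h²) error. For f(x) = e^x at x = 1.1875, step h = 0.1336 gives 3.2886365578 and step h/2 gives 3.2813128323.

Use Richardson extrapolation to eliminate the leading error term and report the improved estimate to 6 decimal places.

3.278872

With r = 2 the leading error scales as h^2, so the weight is 2^2 = 4.
4 × 3.2813128323 − 3.2886365578 = 9.8366147714
Divide by 2^2 − 1 = 3.
9.8366147714 ÷ 3 = 3.2788715905
Gap between inputs: 7.324e-03; correction applied: −0.0024412418.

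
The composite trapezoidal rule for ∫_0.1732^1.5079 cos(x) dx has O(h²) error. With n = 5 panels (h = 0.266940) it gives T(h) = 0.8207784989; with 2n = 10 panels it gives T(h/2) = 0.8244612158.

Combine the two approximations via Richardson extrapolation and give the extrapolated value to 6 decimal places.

Error is O(h^2); halving h shrinks it by 2^2 = 4.
Top: 4(0.8244612158) − (0.8207784989) = 2.4770663643
Denominator 4 − 1 = 3.
2.4770663643 ÷ 3 = 0.8256887881

0.825689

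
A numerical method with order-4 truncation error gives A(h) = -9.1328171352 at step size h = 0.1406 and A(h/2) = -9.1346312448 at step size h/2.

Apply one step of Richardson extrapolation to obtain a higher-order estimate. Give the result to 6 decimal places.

Method order is 4; weight 2^4 = 16.
16×(-9.1346312448) = -146.1540999168; subtract (-9.1328171352) → -137.0212827816
Denominator 16 − 1 = 15.
(-137.0212827816) ÷ 15 = -9.1347521854

-9.134752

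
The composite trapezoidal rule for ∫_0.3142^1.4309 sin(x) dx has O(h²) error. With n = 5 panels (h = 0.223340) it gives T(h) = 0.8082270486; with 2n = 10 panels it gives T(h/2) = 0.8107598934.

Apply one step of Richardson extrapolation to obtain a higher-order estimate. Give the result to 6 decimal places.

0.811604

Method order is 2; weight 2^2 = 4.
4 × 0.8107598934 − 0.8082270486 = 2.4348125250
2.4348125250 ÷ 3 = 0.8116041750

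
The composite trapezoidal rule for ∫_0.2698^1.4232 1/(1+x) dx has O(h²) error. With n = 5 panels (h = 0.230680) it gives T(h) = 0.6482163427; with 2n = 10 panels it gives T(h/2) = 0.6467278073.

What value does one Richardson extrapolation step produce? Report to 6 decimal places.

0.646232

With r = 2 the leading error scales as h^2, so the weight is 2^2 = 4.
4×0.6467278073 = 2.5869112292; subtract 0.6482163427 → 1.9386948865
Divide by 2^2 − 1 = 3.
1.9386948865 ÷ 3 = 0.6462316288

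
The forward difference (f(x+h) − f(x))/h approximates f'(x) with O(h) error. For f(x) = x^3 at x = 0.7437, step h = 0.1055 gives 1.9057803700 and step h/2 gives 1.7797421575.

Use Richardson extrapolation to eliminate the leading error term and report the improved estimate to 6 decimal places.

r = 1, so 2^r = 2.
2 × 1.7797421575 = 3.5594843150; 3.5594843150 − 1.9057803700 = 1.6537039450
Divide by 2^1 − 1 = 1.
(2 × 1.7797421575 − 1.9057803700)/(2 − 1) = 1.6537039450

1.653704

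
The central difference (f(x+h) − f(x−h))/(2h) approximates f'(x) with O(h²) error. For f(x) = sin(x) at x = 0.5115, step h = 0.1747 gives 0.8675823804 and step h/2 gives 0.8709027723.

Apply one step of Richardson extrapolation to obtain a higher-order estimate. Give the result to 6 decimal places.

r = 2, so 2^r = 4.
4×0.8709027723 − 0.8675823804 = 2.6160287088
Denominator 4 − 1 = 3.
So the Richardson estimate is 0.8720095696.

0.872010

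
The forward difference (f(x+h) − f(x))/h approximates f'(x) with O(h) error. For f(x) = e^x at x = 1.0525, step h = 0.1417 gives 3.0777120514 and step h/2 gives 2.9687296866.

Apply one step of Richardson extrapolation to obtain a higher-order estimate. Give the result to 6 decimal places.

2.859747

The method has order 1: 2^1 = 2.
Numerator 2×A(h/2) − A(h) = 2×2.9687296866 − 3.0777120514 = 2.8597473218
Divide by 2^1 − 1 = 1.
So the Richardson estimate is 2.8597473218.
Shift from A(h/2): −0.1089823648.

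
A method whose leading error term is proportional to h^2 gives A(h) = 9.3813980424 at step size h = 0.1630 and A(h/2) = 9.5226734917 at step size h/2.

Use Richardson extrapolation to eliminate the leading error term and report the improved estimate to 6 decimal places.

Leading term ∝ h^2; use weight 4 = 2^2.
4·9.5226734917 − 9.3813980424 = 28.7092959244
Denominator 4 − 1 = 3.
Result: 9.5697653081
Shift from A(h/2): +0.0470918164.

9.569765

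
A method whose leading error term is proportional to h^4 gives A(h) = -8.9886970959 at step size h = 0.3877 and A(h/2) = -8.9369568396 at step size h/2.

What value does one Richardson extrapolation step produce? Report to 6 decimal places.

With r = 4 the leading error scales as h^4, so the weight is 2^4 = 16.
Difference of the inputs: -8.9369568396 − (-8.9886970959) = 0.0517402563
Correction (A(h/2) − A(h))/(16 − 1) = 0.0517402563/15 = 0.0034493504
R = A(h/2) + (A(h/2) − A(h))/15 = -8.9369568396 + 0.0034493504 = -8.9335074892

-8.933507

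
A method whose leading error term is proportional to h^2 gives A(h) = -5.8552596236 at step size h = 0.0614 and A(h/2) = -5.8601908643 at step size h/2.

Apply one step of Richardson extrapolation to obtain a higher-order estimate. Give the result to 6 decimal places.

Method order is 2; weight 2^2 = 4.
4 × (-5.8601908643) − (-5.8552596236) = -17.5855038336
(4 × (-5.8601908643) − (-5.8552596236))/(4 − 1) = -5.8618346112

-5.861835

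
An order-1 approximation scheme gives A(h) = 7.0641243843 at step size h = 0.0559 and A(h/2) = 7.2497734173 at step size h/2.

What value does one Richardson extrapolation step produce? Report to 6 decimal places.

7.435422

Error is O(h^1); halving h shrinks it by 2^1 = 2.
Top: 2(7.2497734173) − (7.0641243843) = 7.4354224503
Denominator 2 − 1 = 1.
So the Richardson estimate is 7.4354224503.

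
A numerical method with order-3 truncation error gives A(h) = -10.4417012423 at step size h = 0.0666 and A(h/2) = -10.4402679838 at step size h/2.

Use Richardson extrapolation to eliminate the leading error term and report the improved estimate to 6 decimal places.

-10.440063

The method has order 3: 2^3 = 8.
8*(-10.4402679838) = -83.5221438704; subtract (-10.4417012423) → -73.0804426281
(-73.0804426281) ÷ 7 = -10.4400632326
Shift from A(h/2): +0.0002047512.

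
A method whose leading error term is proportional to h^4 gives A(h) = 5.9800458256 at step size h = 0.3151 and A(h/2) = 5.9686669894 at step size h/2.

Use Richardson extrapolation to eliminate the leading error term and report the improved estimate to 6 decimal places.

5.967908

Method order is 4; weight 2^4 = 16.
Difference of the inputs: 5.9686669894 − 5.9800458256 = -0.0113788362
Correction (A(h/2) − A(h))/(16 − 1) = (-0.0113788362)/15 = -0.0007585891
R = A(h/2) + (A(h/2) − A(h))/15 = 5.9686669894 − 0.0007585891 = 5.9679084003
Correction |R − A(h/2)| = 7.586e-04; gap |A(h/2) − A(h)| = 1.138e-02.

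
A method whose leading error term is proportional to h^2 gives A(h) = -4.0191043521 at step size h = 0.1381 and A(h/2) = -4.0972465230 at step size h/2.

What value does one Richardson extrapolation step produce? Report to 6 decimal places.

-4.123294

r = 2: numerator weight 4, denominator 3.
2^2·A(h/2) = -16.3889860920; minus A(h) gives -12.3698817399.
R = (-12.3698817399)/3 = -4.1232939133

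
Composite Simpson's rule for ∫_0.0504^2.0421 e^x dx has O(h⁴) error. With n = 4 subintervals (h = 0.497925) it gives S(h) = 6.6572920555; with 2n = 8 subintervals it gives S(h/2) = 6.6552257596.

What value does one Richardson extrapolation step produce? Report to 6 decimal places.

6.655088

Method order is 4; weight 2^4 = 16.
Weighted: 106.4836121536 − 6.6572920555 = 99.8263200981
(16*6.6552257596 − 6.6572920555)/(16 − 1) = 6.6550880065
Correction |R − A(h/2)| = 1.378e-04; gap |A(h/2) − A(h)| = 2.066e-03.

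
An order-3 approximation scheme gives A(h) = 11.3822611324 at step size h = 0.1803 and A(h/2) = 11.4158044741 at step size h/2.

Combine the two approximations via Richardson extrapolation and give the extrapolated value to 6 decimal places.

11.420596

r = 3, so 2^r = 8.
8×11.4158044741 − 11.3822611324 = 79.9441746604
79.9441746604 ÷ 7 = 11.4205963801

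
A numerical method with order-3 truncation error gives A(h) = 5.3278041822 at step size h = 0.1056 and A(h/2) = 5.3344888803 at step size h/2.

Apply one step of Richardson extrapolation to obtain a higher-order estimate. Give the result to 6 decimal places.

5.335444

r = 3, so 2^r = 8.
8*5.3344888803 = 42.6759110424; 42.6759110424 − 5.3278041822 = 37.3481068602
(8*5.3344888803 − 5.3278041822)/(8 − 1) = 5.3354438372
Shift from A(h/2): +0.0009549569.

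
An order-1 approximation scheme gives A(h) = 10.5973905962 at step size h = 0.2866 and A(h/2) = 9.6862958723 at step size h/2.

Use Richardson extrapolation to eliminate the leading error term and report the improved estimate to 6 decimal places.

8.775201

Leading term ∝ h^1; use weight 2 = 2^1.
Weighted: 19.3725917446 − 10.5973905962 = 8.7752011484
Denominator 2 − 1 = 1.
So the Richardson estimate is 8.7752011484.
Correction |R − A(h/2)| = 9.111e-01; gap |A(h/2) − A(h)| = 9.111e-01.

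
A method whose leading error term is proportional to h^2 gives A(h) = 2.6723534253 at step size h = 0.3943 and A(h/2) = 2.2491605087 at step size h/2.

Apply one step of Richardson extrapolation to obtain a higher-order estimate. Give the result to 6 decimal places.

2.108096

Error is O(h^2); halving h shrinks it by 2^2 = 4.
2^2*A(h/2) = 8.9966420348; minus A(h) gives 6.3242886095.
Divide by 2^2 − 1 = 3.
R = 6.3242886095/3 = 2.1080962032
Gap between inputs: 4.232e-01; correction applied: −0.1410643055.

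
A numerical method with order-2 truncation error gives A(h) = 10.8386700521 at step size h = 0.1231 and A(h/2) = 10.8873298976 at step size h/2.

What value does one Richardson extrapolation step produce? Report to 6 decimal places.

Error is O(h^2); halving h shrinks it by 2^2 = 4.
4×10.8873298976 = 43.5493195904; subtract 10.8386700521 → 32.7106495383
Divide by 2^2 − 1 = 3.
Extrapolated: 32.7106495383 / 3 = 10.9035498461

10.903550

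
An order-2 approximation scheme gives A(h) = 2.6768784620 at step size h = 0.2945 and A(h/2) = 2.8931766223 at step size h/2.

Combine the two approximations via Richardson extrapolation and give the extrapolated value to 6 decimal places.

2.965276

r = 2, so 2^r = 4.
4 × 2.8931766223 − 2.6768784620 = 8.8958280272
Denominator 4 − 1 = 3.
So the Richardson estimate is 2.9652760091.
Correction |R − A(h/2)| = 7.210e-02; gap |A(h/2) − A(h)| = 2.163e-01.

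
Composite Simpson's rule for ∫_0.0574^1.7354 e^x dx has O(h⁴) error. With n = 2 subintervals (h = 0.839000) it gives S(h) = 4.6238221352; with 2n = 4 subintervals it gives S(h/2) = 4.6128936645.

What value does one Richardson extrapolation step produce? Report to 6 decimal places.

Error is O(h^4); halving h shrinks it by 2^4 = 16.
16×4.6128936645 = 73.8062986320; subtract 4.6238221352 → 69.1824764968
(16×4.6128936645 − 4.6238221352)/(16 − 1) = 4.6121650998
Gap between inputs: 1.093e-02; correction applied: −0.0007285647.

4.612165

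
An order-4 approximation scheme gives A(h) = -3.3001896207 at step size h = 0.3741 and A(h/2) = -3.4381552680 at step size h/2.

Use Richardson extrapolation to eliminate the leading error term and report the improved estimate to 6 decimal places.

r = 4: numerator weight 16, denominator 15.
2^4*A(h/2) = -55.0104842880; minus A(h) gives -51.7102946673.
R = (-51.7102946673)/15 = -3.4473529778
Gap between inputs: 1.380e-01; correction applied: −0.0091977098.

-3.447353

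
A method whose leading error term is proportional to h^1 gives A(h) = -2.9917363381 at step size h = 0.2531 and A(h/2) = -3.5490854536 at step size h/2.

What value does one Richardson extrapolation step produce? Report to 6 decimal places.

-4.106435

The method has order 1: 2^1 = 2.
2*(-3.5490854536) = -7.0981709072; (-7.0981709072) − (-2.9917363381) = -4.1064345691
R = (-4.1064345691)/1 = -4.1064345691
Gap between inputs: 5.573e-01; correction applied: −0.5573491155.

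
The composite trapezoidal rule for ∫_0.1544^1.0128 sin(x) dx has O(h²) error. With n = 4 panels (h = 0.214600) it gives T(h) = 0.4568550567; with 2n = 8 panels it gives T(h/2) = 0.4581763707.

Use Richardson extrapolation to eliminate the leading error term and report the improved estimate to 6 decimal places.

r = 2: numerator weight 4, denominator 3.
4×0.4581763707 = 1.8327054828; subtract 0.4568550567 → 1.3758504261
(4×0.4581763707 − 0.4568550567)/(4 − 1) = 0.4586168087

0.458617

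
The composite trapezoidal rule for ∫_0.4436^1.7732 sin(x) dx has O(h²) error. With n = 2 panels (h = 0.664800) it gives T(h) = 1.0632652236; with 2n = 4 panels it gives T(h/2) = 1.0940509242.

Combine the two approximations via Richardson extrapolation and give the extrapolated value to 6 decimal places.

1.104313

Method order is 2; weight 2^2 = 4.
Difference of the inputs: 1.0940509242 − 1.0632652236 = 0.0307857006
Divide by 2^2 − 1 = 3: 0.0307857006/3 = 0.0102619002
R = A(h/2) + (A(h/2) − A(h))/3 = 1.0940509242 + 0.0102619002 = 1.1043128244
Gap between inputs: 3.079e-02; correction applied: +0.0102619002.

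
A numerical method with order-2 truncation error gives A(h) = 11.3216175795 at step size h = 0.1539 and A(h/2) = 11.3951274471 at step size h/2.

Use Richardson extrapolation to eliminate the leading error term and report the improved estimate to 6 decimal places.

11.419631

Error is O(h^2); halving h shrinks it by 2^2 = 4.
Top: 4(11.3951274471) − (11.3216175795) = 34.2588922089
34.2588922089 ÷ 3 = 11.4196307363
Gap between inputs: 7.351e-02; correction applied: +0.0245032892.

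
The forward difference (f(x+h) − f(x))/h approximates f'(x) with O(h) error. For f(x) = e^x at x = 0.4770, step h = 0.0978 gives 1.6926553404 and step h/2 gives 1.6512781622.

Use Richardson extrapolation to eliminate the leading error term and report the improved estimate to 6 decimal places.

Method order is 1; weight 2^1 = 2.
2 × 1.6512781622 = 3.3025563244; subtract 1.6926553404 → 1.6099009840
Divide by 2^1 − 1 = 1.
Extrapolated: 1.6099009840 / 1 = 1.6099009840
Shift from A(h/2): −0.0413771782.

1.609901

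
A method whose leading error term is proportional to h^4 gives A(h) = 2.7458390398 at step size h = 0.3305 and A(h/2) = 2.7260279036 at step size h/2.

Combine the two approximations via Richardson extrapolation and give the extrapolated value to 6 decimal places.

2.724707

With r = 4 the leading error scales as h^4, so the weight is 2^4 = 16.
Top: 16(2.7260279036) − (2.7458390398) = 40.8706074178
R = 40.8706074178/15 = 2.7247071612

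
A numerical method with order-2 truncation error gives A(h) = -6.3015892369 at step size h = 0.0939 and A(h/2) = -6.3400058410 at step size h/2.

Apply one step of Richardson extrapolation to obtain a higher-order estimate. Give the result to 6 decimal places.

-6.352811

With r = 2 the leading error scales as h^2, so the weight is 2^2 = 4.
Weighted: (-25.3600233640) − (-6.3015892369) = -19.0584341271
(4×(-6.3400058410) − (-6.3015892369))/(4 − 1) = -6.3528113757
Gap between inputs: 3.842e-02; correction applied: −0.0128055347.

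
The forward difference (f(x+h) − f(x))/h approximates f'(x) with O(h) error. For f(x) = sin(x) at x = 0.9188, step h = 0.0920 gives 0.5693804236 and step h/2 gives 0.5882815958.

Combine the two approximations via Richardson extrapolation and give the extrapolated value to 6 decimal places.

Method order is 1; weight 2^1 = 2.
2·0.5882815958 − 0.5693804236 = 0.6071827680
Extrapolated: 0.6071827680 / 1 = 0.6071827680

0.607183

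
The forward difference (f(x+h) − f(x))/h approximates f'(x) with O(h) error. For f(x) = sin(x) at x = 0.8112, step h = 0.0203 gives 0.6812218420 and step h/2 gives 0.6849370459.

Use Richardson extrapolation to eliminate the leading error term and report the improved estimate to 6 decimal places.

The method has order 1: 2^1 = 2.
Weighted: 1.3698740918 − 0.6812218420 = 0.6886522498
Divide by 2^1 − 1 = 1.
R = 0.6886522498/1 = 0.6886522498

0.688652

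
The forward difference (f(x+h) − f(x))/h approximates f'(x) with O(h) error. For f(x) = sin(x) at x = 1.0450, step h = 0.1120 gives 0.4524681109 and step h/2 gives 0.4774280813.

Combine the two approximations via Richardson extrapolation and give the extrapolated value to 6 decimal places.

0.502388

Order 1 gives 2^r = 2 and 2^r − 1 = 1.
Weighted: 0.9548561626 − 0.4524681109 = 0.5023880517
Denominator 2 − 1 = 1.
0.5023880517 ÷ 1 = 0.5023880517
Gap between inputs: 2.496e-02; correction applied: +0.0249599704.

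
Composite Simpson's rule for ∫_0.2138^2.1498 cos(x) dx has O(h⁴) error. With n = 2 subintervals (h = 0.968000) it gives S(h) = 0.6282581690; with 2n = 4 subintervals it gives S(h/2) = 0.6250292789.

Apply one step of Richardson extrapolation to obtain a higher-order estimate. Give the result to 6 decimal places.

0.624814

With r = 4 the leading error scales as h^4, so the weight is 2^4 = 16.
2^4*A(h/2) = 10.0004684624; minus A(h) gives 9.3722102934.
Divide by 2^4 − 1 = 15.
(16*0.6250292789 − 0.6282581690)/(16 − 1) = 0.6248140196
Gap between inputs: 3.229e-03; correction applied: −0.0002152593.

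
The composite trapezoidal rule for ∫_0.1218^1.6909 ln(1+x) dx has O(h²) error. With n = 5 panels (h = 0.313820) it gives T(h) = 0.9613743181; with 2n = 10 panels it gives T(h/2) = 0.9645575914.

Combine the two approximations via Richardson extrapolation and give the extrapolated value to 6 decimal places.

r = 2, so 2^r = 4.
A(h/2) − A(h) = 0.9645575914 − 0.9613743181 = 0.0031832733
Divide by 2^2 − 1 = 3: 0.0031832733/3 = 0.0010610911
R = A(h/2) + (A(h/2) − A(h))/3 = 0.9645575914 + 0.0010610911 = 0.9656186825

0.965619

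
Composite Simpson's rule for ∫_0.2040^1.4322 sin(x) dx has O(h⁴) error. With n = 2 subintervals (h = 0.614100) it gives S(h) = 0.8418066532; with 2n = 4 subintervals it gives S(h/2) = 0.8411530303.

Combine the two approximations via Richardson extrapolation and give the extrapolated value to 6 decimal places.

0.841109

The method has order 4: 2^4 = 16.
Weighted: 13.4584484848 − 0.8418066532 = 12.6166418316
Divide by 2^4 − 1 = 15.
Result: 0.8411094554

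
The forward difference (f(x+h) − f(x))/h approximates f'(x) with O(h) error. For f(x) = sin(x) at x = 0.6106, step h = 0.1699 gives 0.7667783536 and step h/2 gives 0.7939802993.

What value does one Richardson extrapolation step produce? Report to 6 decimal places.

Leading term ∝ h^1; use weight 2 = 2^1.
Top: 2(0.7939802993) − (0.7667783536) = 0.8211822450
Denominator 2 − 1 = 1.
So the Richardson estimate is 0.8211822450.

0.821182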